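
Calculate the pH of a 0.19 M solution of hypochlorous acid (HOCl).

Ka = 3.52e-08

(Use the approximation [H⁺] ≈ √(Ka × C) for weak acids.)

[H⁺] = √(Ka × C) = √(3.52e-08 × 0.19) = 8.1780e-05. pH = -log(8.1780e-05)

pH = 4.09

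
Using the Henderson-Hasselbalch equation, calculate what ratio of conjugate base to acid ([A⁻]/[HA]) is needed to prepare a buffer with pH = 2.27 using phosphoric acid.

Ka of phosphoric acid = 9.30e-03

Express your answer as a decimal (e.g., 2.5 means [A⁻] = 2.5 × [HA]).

pKa = -log(9.30e-03) = 2.0315. pH = pKa + log([A⁻]/[HA]), so log([A⁻]/[HA]) = pH − pKa = 2.27 − 2.0315 = 0.2385. [A⁻]/[HA] = 10^(0.2385) = 1.73

[A⁻]/[HA] = 1.73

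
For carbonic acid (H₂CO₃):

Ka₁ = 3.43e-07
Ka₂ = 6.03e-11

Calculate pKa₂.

pKa₂ = -log(Ka₂) = -log(6.03e-11) = 10.22.

pK_{a2} = 10.22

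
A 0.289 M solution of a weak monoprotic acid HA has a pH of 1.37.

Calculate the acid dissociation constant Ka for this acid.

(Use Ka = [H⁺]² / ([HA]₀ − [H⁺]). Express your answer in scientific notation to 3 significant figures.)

[H⁺] = 10^(−pH) = 10^(−1.37) = 4.266e-02 M. For HA ⇌ H⁺ + A⁻, Ka = [H⁺][A⁻]/[HA] = [H⁺]² / ([HA]₀ − [H⁺]) = (4.266e-02)² / (0.289 − 4.266e-02) = 7.39e-03.

K_a = 7.39e-03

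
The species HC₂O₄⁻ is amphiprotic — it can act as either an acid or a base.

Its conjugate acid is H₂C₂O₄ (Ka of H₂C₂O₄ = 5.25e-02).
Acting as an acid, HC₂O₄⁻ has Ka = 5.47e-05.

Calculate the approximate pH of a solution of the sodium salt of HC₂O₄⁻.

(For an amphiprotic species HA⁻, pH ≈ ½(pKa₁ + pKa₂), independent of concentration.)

pKa₁ = -log(5.25e-02) = 1.28; pKa₂ = -log(5.47e-05) = 4.26. For an amphiprotic species, pH ≈ ½(pKa₁ + pKa₂) = ½(1.28 + 4.26) = 2.77.

pH = 2.77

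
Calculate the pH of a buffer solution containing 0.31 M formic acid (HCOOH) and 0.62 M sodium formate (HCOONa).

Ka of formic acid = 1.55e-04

pKa = -log(1.55e-04) = 3.81. pH = pKa + log([A⁻]/[HA]) = 3.81 + log(0.62/0.31)

pH = 4.11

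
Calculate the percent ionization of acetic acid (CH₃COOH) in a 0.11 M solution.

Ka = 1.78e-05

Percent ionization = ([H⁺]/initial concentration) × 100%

Using Ka equilibrium: x² + Ka×x - Ka×C = 0. Solving: [H⁺] = 1.3904e-03. Percent = (1.3904e-03/0.11) × 100

Percent ionization = 1.26%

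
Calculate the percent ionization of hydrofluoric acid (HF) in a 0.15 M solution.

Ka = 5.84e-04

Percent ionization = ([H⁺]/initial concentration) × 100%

Using Ka equilibrium: x² + Ka×x - Ka×C = 0. Solving: [H⁺] = 9.0720e-03. Percent = (9.0720e-03/0.15) × 100

Percent ionization = 6.05%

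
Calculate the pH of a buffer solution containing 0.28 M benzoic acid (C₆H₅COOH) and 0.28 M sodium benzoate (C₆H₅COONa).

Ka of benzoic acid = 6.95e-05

pKa = -log(6.95e-05) = 4.16. pH = pKa + log([A⁻]/[HA]) = 4.16 + log(0.28/0.28)

pH = 4.16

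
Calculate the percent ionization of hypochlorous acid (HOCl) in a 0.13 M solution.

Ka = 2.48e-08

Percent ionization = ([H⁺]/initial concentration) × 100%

Using Ka equilibrium: x² + Ka×x - Ka×C = 0. Solving: [H⁺] = 5.6768e-05. Percent = (5.6768e-05/0.13) × 100

Percent ionization = 0.0437%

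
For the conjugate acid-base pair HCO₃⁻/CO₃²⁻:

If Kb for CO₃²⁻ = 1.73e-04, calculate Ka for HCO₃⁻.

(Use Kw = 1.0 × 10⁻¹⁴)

For a conjugate pair Ka × Kb = Kw, so Ka = Kw/Kb = 1.0 × 10⁻¹⁴ / 1.73e-04 = 5.78e-11.

K_a = 5.78e-11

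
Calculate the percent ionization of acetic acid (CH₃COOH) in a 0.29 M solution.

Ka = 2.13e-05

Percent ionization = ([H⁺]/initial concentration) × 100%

Using Ka equilibrium: x² + Ka×x - Ka×C = 0. Solving: [H⁺] = 2.4747e-03. Percent = (2.4747e-03/0.29) × 100

Percent ionization = 0.853%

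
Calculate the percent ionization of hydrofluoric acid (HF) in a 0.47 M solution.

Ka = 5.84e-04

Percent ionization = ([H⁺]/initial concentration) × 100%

Using Ka equilibrium: x² + Ka×x - Ka×C = 0. Solving: [H⁺] = 1.6278e-02. Percent = (1.6278e-02/0.47) × 100

Percent ionization = 3.46%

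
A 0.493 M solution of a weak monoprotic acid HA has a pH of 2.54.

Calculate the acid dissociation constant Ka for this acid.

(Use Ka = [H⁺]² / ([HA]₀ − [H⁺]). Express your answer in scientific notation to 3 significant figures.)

[H⁺] = 10^(−pH) = 10^(−2.54) = 2.884e-03 M. For HA ⇌ H⁺ + A⁻, Ka = [H⁺][A⁻]/[HA] = [H⁺]² / ([HA]₀ − [H⁺]) = (2.884e-03)² / (0.493 − 2.884e-03) = 1.70e-05.

K_a = 1.70e-05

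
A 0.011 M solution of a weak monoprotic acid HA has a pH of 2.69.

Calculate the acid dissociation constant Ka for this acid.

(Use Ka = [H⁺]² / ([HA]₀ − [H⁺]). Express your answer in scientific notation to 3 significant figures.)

[H⁺] = 10^(−pH) = 10^(−2.69) = 2.042e-03 M. For HA ⇌ H⁺ + A⁻, Ka = [H⁺][A⁻]/[HA] = [H⁺]² / ([HA]₀ − [H⁺]) = (2.042e-03)² / (0.011 − 2.042e-03) = 4.65e-04.

K_a = 4.65e-04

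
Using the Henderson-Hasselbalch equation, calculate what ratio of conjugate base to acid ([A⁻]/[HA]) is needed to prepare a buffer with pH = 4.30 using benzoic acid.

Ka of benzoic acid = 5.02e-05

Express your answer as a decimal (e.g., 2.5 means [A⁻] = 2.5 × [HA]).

pKa = -log(5.02e-05) = 4.2993. pH = pKa + log([A⁻]/[HA]), so log([A⁻]/[HA]) = pH − pKa = 4.30 − 4.2993 = 0.0007. [A⁻]/[HA] = 10^(0.0007) = 1.00

[A⁻]/[HA] = 1.00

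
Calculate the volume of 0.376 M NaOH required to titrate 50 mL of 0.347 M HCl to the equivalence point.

At equivalence: moles acid = moles base. moles HCl = 0.347 × 50/1000 = 0.01735 mol. V_base = moles / 0.376 × 1000 = 46.1 mL.

V_{base} = 46.1 mL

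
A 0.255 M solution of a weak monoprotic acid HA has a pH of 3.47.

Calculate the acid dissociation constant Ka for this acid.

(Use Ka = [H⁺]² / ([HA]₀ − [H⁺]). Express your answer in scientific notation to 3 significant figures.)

[H⁺] = 10^(−pH) = 10^(−3.47) = 3.388e-04 M. For HA ⇌ H⁺ + A⁻, Ka = [H⁺][A⁻]/[HA] = [H⁺]² / ([HA]₀ − [H⁺]) = (3.388e-04)² / (0.255 − 3.388e-04) = 4.51e-07.

K_a = 4.51e-07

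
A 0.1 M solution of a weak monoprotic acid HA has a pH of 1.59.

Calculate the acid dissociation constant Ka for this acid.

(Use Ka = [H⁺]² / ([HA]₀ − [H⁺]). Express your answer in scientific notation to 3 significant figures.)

[H⁺] = 10^(−pH) = 10^(−1.59) = 2.570e-02 M. For HA ⇌ H⁺ + A⁻, Ka = [H⁺][A⁻]/[HA] = [H⁺]² / ([HA]₀ − [H⁺]) = (2.570e-02)² / (0.1 − 2.570e-02) = 8.89e-03.

K_a = 8.89e-03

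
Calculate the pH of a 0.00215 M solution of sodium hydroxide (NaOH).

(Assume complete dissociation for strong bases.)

[OH⁻] = 0.00215 M for strong base. pOH = -log[OH⁻] = 2.67, pH = 14 - pOH

pH = 11.33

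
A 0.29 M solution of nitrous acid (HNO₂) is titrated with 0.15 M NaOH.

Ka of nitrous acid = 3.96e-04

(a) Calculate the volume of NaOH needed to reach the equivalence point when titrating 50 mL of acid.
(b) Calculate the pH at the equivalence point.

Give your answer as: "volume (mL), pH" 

moles acid = 0.29 × 50/1000 = 0.0145 mol; V_base = moles/0.15 × 1000 = 96.7 mL. At equivalence only the conjugate base is present: [A⁻] = 0.0145/0.147 = 9.8864e-02 M. Kb = Kw/Ka = 2.53e-11; [OH⁻] = √(Kb × [A⁻]) = 1.5800e-06; pOH = 5.80; pH = 14 - pOH = 8.20.

V = 96.7 mL, pH = 8.20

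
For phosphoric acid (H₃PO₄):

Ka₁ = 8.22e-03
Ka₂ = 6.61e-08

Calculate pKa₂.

pKa₂ = -log(Ka₂) = -log(6.61e-08) = 7.18.

pK_{a2} = 7.18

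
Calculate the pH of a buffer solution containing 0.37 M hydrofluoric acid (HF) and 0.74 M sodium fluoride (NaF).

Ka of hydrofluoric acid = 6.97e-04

pKa = -log(6.97e-04) = 3.16. pH = pKa + log([A⁻]/[HA]) = 3.16 + log(0.74/0.37)

pH = 3.46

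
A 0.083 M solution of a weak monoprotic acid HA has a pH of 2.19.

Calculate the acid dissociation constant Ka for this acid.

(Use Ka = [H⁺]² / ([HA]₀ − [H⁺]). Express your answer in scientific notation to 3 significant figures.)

[H⁺] = 10^(−pH) = 10^(−2.19) = 6.457e-03 M. For HA ⇌ H⁺ + A⁻, Ka = [H⁺][A⁻]/[HA] = [H⁺]² / ([HA]₀ − [H⁺]) = (6.457e-03)² / (0.083 − 6.457e-03) = 5.45e-04.

K_a = 5.45e-04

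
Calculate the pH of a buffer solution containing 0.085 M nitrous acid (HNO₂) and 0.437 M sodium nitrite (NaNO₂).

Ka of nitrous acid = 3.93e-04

pKa = -log(3.93e-04) = 3.41. pH = pKa + log([A⁻]/[HA]) = 3.41 + log(0.437/0.085)

pH = 4.12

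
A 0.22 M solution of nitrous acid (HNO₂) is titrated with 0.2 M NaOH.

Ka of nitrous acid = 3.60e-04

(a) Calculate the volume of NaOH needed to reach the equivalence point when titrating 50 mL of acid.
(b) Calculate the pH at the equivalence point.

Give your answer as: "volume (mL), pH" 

moles acid = 0.22 × 50/1000 = 0.011 mol; V_base = moles/0.2 × 1000 = 55.0 mL. At equivalence only the conjugate base is present: [A⁻] = 0.011/0.105 = 1.0476e-01 M. Kb = Kw/Ka = 2.78e-11; [OH⁻] = √(Kb × [A⁻]) = 1.7059e-06; pOH = 5.77; pH = 14 - pOH = 8.23.

V = 55.0 mL, pH = 8.23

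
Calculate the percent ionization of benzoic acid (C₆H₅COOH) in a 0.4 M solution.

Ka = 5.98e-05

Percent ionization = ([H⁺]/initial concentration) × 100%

Using Ka equilibrium: x² + Ka×x - Ka×C = 0. Solving: [H⁺] = 4.8610e-03. Percent = (4.8610e-03/0.4) × 100

Percent ionization = 1.22%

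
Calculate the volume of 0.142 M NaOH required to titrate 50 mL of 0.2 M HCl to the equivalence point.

At equivalence: moles acid = moles base. moles HCl = 0.2 × 50/1000 = 0.01 mol. V_base = moles / 0.142 × 1000 = 70.4 mL.

V_{base} = 70.4 mL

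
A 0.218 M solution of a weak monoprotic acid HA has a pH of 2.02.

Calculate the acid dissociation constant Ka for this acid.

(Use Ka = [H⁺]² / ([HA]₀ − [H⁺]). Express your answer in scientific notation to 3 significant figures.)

[H⁺] = 10^(−pH) = 10^(−2.02) = 9.550e-03 M. For HA ⇌ H⁺ + A⁻, Ka = [H⁺][A⁻]/[HA] = [H⁺]² / ([HA]₀ − [H⁺]) = (9.550e-03)² / (0.218 − 9.550e-03) = 4.38e-04.

K_a = 4.38e-04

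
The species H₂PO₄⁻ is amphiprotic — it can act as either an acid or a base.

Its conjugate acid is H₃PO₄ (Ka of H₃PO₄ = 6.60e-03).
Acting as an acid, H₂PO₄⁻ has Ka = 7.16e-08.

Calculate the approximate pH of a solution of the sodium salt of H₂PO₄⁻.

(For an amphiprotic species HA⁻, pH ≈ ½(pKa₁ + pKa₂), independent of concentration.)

pKa₁ = -log(6.60e-03) = 2.18; pKa₂ = -log(7.16e-08) = 7.15. For an amphiprotic species, pH ≈ ½(pKa₁ + pKa₂) = ½(2.18 + 7.15) = 4.66.

pH = 4.66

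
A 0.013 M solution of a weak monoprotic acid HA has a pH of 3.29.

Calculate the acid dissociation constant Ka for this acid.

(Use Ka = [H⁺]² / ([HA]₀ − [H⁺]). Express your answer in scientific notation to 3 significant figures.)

[H⁺] = 10^(−pH) = 10^(−3.29) = 5.129e-04 M. For HA ⇌ H⁺ + A⁻, Ka = [H⁺][A⁻]/[HA] = [H⁺]² / ([HA]₀ − [H⁺]) = (5.129e-04)² / (0.013 − 5.129e-04) = 2.11e-05.

K_a = 2.11e-05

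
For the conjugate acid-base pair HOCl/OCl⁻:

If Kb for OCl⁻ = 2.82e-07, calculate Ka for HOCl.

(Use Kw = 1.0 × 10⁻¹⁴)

For a conjugate pair Ka × Kb = Kw, so Ka = Kw/Kb = 1.0 × 10⁻¹⁴ / 2.82e-07 = 3.55e-08.

K_a = 3.55e-08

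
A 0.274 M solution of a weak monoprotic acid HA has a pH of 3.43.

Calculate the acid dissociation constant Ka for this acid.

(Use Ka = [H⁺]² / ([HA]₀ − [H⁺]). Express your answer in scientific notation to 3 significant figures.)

[H⁺] = 10^(−pH) = 10^(−3.43) = 3.715e-04 M. For HA ⇌ H⁺ + A⁻, Ka = [H⁺][A⁻]/[HA] = [H⁺]² / ([HA]₀ − [H⁺]) = (3.715e-04)² / (0.274 − 3.715e-04) = 5.04e-07.

K_a = 5.04e-07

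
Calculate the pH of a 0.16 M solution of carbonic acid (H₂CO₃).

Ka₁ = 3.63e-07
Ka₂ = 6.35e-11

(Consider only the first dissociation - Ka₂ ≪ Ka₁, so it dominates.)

First dissociation dominates. From Ka₁ = [H⁺][HA⁻]/[H₂A], x² + Ka₁·x − Ka₁·C = 0 with C = 0.16 M and Ka₁ = 3.63e-07. Solving: [H⁺] = (−Ka₁ + √(Ka₁² + 4·Ka₁·C)) / 2 = 2.4082e-04 M. pH = -log(2.4082e-04) = 3.62.

pH = 3.62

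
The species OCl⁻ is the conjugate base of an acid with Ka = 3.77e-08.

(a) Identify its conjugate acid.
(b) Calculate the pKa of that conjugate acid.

(a) The conjugate acid is formed by adding one H⁺ to OCl⁻, giving HOCl. (b) pKa = -log(Ka) = -log(3.77e-08) = 7.42.

Conjugate acid: HOCl; pK_a = 7.42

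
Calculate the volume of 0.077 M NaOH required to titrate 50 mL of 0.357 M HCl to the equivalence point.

At equivalence: moles acid = moles base. moles HCl = 0.357 × 50/1000 = 0.01785 mol. V_base = moles / 0.077 × 1000 = 231.8 mL.

V_{base} = 231.8 mL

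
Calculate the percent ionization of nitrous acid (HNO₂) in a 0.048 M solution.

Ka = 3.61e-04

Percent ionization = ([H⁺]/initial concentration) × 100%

Using Ka equilibrium: x² + Ka×x - Ka×C = 0. Solving: [H⁺] = 3.9861e-03. Percent = (3.9861e-03/0.048) × 100

Percent ionization = 8.3%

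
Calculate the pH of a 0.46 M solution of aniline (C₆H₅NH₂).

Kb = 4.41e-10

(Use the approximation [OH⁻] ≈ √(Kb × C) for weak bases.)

[OH⁻] = √(Kb × C) = √(4.41e-10 × 0.46) = 1.4243e-05. pOH = 4.85, pH = 14 - pOH

pH = 9.15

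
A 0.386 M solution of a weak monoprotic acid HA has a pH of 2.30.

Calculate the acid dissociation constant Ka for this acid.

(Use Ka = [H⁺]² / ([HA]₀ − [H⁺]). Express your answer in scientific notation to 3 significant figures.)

[H⁺] = 10^(−pH) = 10^(−2.30) = 5.012e-03 M. For HA ⇌ H⁺ + A⁻, Ka = [H⁺][A⁻]/[HA] = [H⁺]² / ([HA]₀ − [H⁺]) = (5.012e-03)² / (0.386 − 5.012e-03) = 6.59e-05.

K_a = 6.59e-05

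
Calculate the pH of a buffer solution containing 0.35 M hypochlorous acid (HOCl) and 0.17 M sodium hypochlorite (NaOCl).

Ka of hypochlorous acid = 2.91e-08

pKa = -log(2.91e-08) = 7.54. pH = pKa + log([A⁻]/[HA]) = 7.54 + log(0.17/0.35)

pH = 7.22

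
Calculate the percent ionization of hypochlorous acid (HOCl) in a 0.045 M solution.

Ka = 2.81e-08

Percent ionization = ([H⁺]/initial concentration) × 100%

Using Ka equilibrium: x² + Ka×x - Ka×C = 0. Solving: [H⁺] = 3.5546e-05. Percent = (3.5546e-05/0.045) × 100

Percent ionization = 0.079%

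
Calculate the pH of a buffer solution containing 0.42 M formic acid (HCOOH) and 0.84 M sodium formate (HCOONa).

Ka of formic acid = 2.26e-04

pKa = -log(2.26e-04) = 3.65. pH = pKa + log([A⁻]/[HA]) = 3.65 + log(0.84/0.42)

pH = 3.95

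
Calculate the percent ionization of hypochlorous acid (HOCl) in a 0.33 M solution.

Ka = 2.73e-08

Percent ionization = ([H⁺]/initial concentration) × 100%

Using Ka equilibrium: x² + Ka×x - Ka×C = 0. Solving: [H⁺] = 9.4902e-05. Percent = (9.4902e-05/0.33) × 100

Percent ionization = 0.0288%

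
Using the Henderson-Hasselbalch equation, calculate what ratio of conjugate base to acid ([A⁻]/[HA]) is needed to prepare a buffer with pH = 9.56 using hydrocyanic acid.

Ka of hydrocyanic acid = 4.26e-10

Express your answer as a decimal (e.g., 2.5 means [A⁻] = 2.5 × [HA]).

pKa = -log(4.26e-10) = 9.3706. pH = pKa + log([A⁻]/[HA]), so log([A⁻]/[HA]) = pH − pKa = 9.56 − 9.3706 = 0.1894. [A⁻]/[HA] = 10^(0.1894) = 1.55

[A⁻]/[HA] = 1.55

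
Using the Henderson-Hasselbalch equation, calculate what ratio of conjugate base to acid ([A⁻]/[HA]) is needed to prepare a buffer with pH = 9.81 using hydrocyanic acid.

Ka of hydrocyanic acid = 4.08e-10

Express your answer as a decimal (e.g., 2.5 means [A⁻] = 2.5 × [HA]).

pKa = -log(4.08e-10) = 9.3893. pH = pKa + log([A⁻]/[HA]), so log([A⁻]/[HA]) = pH − pKa = 9.81 − 9.3893 = 0.4207. [A⁻]/[HA] = 10^(0.4207) = 2.63

[A⁻]/[HA] = 2.63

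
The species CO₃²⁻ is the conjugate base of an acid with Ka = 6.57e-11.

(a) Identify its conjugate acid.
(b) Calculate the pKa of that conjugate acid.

(a) The conjugate acid is formed by adding one H⁺ to CO₃²⁻, giving HCO₃⁻. (b) pKa = -log(Ka) = -log(6.57e-11) = 10.18.

Conjugate acid: HCO₃⁻; pK_a = 10.18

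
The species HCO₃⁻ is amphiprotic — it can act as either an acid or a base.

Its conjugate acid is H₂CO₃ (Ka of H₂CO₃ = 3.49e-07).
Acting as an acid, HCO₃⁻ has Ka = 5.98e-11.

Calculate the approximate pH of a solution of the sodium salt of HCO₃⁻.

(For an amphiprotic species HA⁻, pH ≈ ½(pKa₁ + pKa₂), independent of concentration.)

pKa₁ = -log(3.49e-07) = 6.46; pKa₂ = -log(5.98e-11) = 10.22. For an amphiprotic species, pH ≈ ½(pKa₁ + pKa₂) = ½(6.46 + 10.22) = 8.34.

pH = 8.34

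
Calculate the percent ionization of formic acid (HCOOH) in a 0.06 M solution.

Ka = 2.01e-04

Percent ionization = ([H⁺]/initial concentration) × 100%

Using Ka equilibrium: x² + Ka×x - Ka×C = 0. Solving: [H⁺] = 3.3737e-03. Percent = (3.3737e-03/0.06) × 100

Percent ionization = 5.62%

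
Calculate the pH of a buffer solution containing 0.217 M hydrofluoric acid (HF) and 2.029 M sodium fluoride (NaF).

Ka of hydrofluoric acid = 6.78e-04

pKa = -log(6.78e-04) = 3.17. pH = pKa + log([A⁻]/[HA]) = 3.17 + log(2.029/0.217)

pH = 4.14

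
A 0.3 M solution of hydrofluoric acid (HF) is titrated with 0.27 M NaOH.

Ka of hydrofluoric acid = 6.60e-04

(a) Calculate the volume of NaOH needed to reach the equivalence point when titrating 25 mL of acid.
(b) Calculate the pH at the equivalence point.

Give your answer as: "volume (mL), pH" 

moles acid = 0.3 × 25/1000 = 0.0075 mol; V_base = moles/0.27 × 1000 = 27.8 mL. At equivalence only the conjugate base is present: [A⁻] = 0.0075/0.053 = 1.4211e-01 M. Kb = Kw/Ka = 1.52e-11; [OH⁻] = √(Kb × [A⁻]) = 1.4673e-06; pOH = 5.83; pH = 14 - pOH = 8.17.

V = 27.8 mL, pH = 8.17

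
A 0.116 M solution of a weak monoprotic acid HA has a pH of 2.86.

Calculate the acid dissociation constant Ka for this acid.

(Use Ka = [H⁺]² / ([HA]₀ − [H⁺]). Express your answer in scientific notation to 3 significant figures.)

[H⁺] = 10^(−pH) = 10^(−2.86) = 1.380e-03 M. For HA ⇌ H⁺ + A⁻, Ka = [H⁺][A⁻]/[HA] = [H⁺]² / ([HA]₀ − [H⁺]) = (1.380e-03)² / (0.116 − 1.380e-03) = 1.66e-05.

K_a = 1.66e-05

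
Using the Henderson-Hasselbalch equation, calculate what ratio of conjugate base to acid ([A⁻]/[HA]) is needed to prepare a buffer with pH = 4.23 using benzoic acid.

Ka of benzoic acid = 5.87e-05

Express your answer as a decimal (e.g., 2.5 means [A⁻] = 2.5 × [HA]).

pKa = -log(5.87e-05) = 4.2314. pH = pKa + log([A⁻]/[HA]), so log([A⁻]/[HA]) = pH − pKa = 4.23 − 4.2314 = -0.0014. [A⁻]/[HA] = 10^(-0.0014) = 0.997

[A⁻]/[HA] = 0.997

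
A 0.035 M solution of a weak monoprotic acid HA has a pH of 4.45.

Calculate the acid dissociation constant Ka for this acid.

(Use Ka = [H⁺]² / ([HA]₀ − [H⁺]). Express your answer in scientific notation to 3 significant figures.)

[H⁺] = 10^(−pH) = 10^(−4.45) = 3.548e-05 M. For HA ⇌ H⁺ + A⁻, Ka = [H⁺][A⁻]/[HA] = [H⁺]² / ([HA]₀ − [H⁺]) = (3.548e-05)² / (0.035 − 3.548e-05) = 3.60e-08.

K_a = 3.60e-08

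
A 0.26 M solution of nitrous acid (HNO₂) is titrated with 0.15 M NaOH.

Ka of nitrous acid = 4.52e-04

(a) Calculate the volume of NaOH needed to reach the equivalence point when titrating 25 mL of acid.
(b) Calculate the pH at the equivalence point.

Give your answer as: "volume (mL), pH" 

moles acid = 0.26 × 25/1000 = 0.0065 mol; V_base = moles/0.15 × 1000 = 43.3 mL. At equivalence only the conjugate base is present: [A⁻] = 0.0065/0.068 = 9.5122e-02 M. Kb = Kw/Ka = 2.21e-11; [OH⁻] = √(Kb × [A⁻]) = 1.4507e-06; pOH = 5.84; pH = 14 - pOH = 8.16.

V = 43.3 mL, pH = 8.16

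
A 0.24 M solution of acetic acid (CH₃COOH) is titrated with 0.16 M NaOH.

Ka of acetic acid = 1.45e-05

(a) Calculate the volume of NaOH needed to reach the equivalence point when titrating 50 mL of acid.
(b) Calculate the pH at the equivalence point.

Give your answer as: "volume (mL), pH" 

moles acid = 0.24 × 50/1000 = 0.012 mol; V_base = moles/0.16 × 1000 = 75.0 mL. At equivalence only the conjugate base is present: [A⁻] = 0.012/0.125 = 9.6000e-02 M. Kb = Kw/Ka = 6.90e-10; [OH⁻] = √(Kb × [A⁻]) = 8.1368e-06; pOH = 5.09; pH = 14 - pOH = 8.91.

V = 75.0 mL, pH = 8.91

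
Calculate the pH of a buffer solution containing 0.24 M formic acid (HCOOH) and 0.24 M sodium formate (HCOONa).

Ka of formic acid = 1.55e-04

pKa = -log(1.55e-04) = 3.81. pH = pKa + log([A⁻]/[HA]) = 3.81 + log(0.24/0.24)

pH = 3.81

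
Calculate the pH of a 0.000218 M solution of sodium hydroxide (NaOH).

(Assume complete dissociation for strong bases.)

[OH⁻] = 0.000218 M for strong base. pOH = -log[OH⁻] = 3.66, pH = 14 - pOH

pH = 10.34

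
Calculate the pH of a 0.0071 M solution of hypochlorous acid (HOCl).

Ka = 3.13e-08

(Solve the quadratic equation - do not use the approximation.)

x² + Ka×x - Ka×C = 0. Using quadratic formula: [H⁺] = 1.4892e-05

pH = 4.83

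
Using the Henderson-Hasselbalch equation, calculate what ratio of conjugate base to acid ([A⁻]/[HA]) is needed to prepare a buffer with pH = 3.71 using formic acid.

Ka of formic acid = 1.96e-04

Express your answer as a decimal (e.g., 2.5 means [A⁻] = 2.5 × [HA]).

pKa = -log(1.96e-04) = 3.7077. pH = pKa + log([A⁻]/[HA]), so log([A⁻]/[HA]) = pH − pKa = 3.71 − 3.7077 = 0.0023. [A⁻]/[HA] = 10^(0.0023) = 1.01

[A⁻]/[HA] = 1.01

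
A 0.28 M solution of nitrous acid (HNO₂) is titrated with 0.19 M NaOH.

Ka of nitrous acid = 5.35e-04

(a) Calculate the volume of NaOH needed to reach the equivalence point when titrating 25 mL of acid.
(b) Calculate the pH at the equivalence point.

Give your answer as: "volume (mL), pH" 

moles acid = 0.28 × 25/1000 = 0.007 mol; V_base = moles/0.19 × 1000 = 36.8 mL. At equivalence only the conjugate base is present: [A⁻] = 0.007/0.062 = 1.1319e-01 M. Kb = Kw/Ka = 1.87e-11; [OH⁻] = √(Kb × [A⁻]) = 1.4546e-06; pOH = 5.84; pH = 14 - pOH = 8.16.

V = 36.8 mL, pH = 8.16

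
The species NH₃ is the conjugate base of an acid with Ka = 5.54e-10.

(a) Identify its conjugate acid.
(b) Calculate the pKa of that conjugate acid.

(a) The conjugate acid is formed by adding one H⁺ to NH₃, giving NH₄⁺. (b) pKa = -log(Ka) = -log(5.54e-10) = 9.26.

Conjugate acid: NH₄⁺; pK_a = 9.26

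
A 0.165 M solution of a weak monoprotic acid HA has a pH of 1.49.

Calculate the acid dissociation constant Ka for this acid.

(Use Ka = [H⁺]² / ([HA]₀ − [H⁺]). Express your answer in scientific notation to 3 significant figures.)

[H⁺] = 10^(−pH) = 10^(−1.49) = 3.236e-02 M. For HA ⇌ H⁺ + A⁻, Ka = [H⁺][A⁻]/[HA] = [H⁺]² / ([HA]₀ − [H⁺]) = (3.236e-02)² / (0.165 − 3.236e-02) = 7.89e-03.

K_a = 7.89e-03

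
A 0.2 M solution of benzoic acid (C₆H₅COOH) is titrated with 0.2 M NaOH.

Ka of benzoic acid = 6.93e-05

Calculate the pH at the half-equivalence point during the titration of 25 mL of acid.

At half-equivalence [HA] = [A⁻], so Henderson-Hasselbalch gives pH = pKa = -log(6.93e-05) = 4.16.

pH = pKa = 4.16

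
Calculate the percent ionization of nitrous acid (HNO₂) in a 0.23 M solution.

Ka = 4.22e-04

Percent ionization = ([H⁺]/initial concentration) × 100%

Using Ka equilibrium: x² + Ka×x - Ka×C = 0. Solving: [H⁺] = 9.6432e-03. Percent = (9.6432e-03/0.23) × 100

Percent ionization = 4.19%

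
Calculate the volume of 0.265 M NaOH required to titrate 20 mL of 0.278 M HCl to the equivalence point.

At equivalence: moles acid = moles base. moles HCl = 0.278 × 20/1000 = 0.00556 mol. V_base = moles / 0.265 × 1000 = 21.0 mL.

V_{base} = 21.0 mL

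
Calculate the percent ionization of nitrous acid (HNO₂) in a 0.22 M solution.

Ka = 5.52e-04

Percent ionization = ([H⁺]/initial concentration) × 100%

Using Ka equilibrium: x² + Ka×x - Ka×C = 0. Solving: [H⁺] = 1.0747e-02. Percent = (1.0747e-02/0.22) × 100

Percent ionization = 4.89%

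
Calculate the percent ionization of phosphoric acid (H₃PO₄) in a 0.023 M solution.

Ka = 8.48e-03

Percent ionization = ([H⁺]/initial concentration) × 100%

Using Ka equilibrium: x² + Ka×x - Ka×C = 0. Solving: [H⁺] = 1.0355e-02. Percent = (1.0355e-02/0.023) × 100

Percent ionization = 45%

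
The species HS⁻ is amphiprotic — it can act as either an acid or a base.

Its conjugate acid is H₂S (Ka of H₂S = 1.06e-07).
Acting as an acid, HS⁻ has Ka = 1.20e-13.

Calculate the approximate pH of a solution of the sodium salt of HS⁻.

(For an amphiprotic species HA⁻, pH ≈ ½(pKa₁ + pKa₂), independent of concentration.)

pKa₁ = -log(1.06e-07) = 6.97; pKa₂ = -log(1.20e-13) = 12.92. For an amphiprotic species, pH ≈ ½(pKa₁ + pKa₂) = ½(6.97 + 12.92) = 9.95.

pH = 9.95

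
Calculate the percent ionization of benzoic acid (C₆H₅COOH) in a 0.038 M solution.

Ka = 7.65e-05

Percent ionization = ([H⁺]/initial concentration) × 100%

Using Ka equilibrium: x² + Ka×x - Ka×C = 0. Solving: [H⁺] = 1.6672e-03. Percent = (1.6672e-03/0.038) × 100

Percent ionization = 4.39%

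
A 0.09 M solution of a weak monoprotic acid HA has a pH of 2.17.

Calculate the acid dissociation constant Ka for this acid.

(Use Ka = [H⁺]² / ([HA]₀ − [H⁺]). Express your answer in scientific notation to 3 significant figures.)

[H⁺] = 10^(−pH) = 10^(−2.17) = 6.761e-03 M. For HA ⇌ H⁺ + A⁻, Ka = [H⁺][A⁻]/[HA] = [H⁺]² / ([HA]₀ − [H⁺]) = (6.761e-03)² / (0.09 − 6.761e-03) = 5.49e-04.

K_a = 5.49e-04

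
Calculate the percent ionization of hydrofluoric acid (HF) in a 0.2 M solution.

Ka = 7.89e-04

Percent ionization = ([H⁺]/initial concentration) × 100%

Using Ka equilibrium: x² + Ka×x - Ka×C = 0. Solving: [H⁺] = 1.2174e-02. Percent = (1.2174e-02/0.2) × 100

Percent ionization = 6.09%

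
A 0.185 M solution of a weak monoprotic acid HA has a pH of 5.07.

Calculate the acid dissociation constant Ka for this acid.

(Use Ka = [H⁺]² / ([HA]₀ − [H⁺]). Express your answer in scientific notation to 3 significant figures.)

[H⁺] = 10^(−pH) = 10^(−5.07) = 8.511e-06 M. For HA ⇌ H⁺ + A⁻, Ka = [H⁺][A⁻]/[HA] = [H⁺]² / ([HA]₀ − [H⁺]) = (8.511e-06)² / (0.185 − 8.511e-06) = 3.92e-10.

K_a = 3.92e-10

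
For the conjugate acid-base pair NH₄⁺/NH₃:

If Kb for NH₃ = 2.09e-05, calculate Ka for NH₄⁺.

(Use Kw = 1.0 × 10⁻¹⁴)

For a conjugate pair Ka × Kb = Kw, so Ka = Kw/Kb = 1.0 × 10⁻¹⁴ / 2.09e-05 = 4.78e-10.

K_a = 4.78e-10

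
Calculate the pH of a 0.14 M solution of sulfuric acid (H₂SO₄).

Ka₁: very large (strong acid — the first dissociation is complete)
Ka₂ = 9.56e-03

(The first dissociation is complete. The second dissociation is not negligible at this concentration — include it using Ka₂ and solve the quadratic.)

First dissociation is complete: [H⁺]₀ = [HSO₄⁻]₀ = C = 0.14 M. Second dissociation HSO₄⁻ ⇌ H⁺ + SO₄²⁻: let x = [SO₄²⁻]. Ka₂ = (C + x)·x / (C − x) = 9.56e-03 → x² + (C + Ka₂)·x − Ka₂·C = 0 → x² + 0.14956·x − 1.338e-03 = 0. x = (−0.14956 + √(0.14956² + 4 × 1.338e-03)) / 2 = 8.4693e-03 M. [H⁺] = C + x = 0.14 + 8.4693e-03 = 1.4847e-01 M. pH = -log(1.4847e-01) = 0.83.

pH = 0.83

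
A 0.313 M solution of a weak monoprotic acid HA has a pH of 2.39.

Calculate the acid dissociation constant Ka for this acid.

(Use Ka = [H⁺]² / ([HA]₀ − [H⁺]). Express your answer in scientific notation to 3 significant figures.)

[H⁺] = 10^(−pH) = 10^(−2.39) = 4.074e-03 M. For HA ⇌ H⁺ + A⁻, Ka = [H⁺][A⁻]/[HA] = [H⁺]² / ([HA]₀ − [H⁺]) = (4.074e-03)² / (0.313 − 4.074e-03) = 5.37e-05.

K_a = 5.37e-05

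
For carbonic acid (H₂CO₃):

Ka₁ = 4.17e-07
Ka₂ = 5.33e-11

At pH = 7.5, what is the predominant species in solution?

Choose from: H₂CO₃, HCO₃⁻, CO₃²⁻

pKa₁ = 6.38, pKa₂ = 10.27. For a polyprotic acid the predominant species crosses at each pKa: below pKa_n the protonated form dominates, above it the deprotonated form does. At pH = 7.5, the predominant species is HCO₃⁻.

HCO₃⁻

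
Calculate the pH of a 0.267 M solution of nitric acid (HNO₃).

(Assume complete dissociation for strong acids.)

[H⁺] = 0.267 M for strong acid. pH = -log[H⁺] = -log(0.267)

pH = 0.57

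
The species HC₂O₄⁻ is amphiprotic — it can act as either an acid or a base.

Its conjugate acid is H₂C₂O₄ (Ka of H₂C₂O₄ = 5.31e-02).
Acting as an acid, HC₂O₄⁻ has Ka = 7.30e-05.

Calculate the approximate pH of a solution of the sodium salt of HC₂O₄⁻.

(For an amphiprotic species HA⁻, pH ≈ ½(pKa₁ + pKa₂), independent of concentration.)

pKa₁ = -log(5.31e-02) = 1.27; pKa₂ = -log(7.30e-05) = 4.14. For an amphiprotic species, pH ≈ ½(pKa₁ + pKa₂) = ½(1.27 + 4.14) = 2.71.

pH = 2.71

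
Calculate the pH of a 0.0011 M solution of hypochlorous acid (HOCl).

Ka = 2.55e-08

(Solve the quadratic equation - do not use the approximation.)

x² + Ka×x - Ka×C = 0. Using quadratic formula: [H⁺] = 5.2835e-06

pH = 5.28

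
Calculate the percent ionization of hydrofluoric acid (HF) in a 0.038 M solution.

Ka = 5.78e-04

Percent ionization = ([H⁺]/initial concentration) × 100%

Using Ka equilibrium: x² + Ka×x - Ka×C = 0. Solving: [H⁺] = 4.4065e-03. Percent = (4.4065e-03/0.038) × 100

Percent ionization = 11.6%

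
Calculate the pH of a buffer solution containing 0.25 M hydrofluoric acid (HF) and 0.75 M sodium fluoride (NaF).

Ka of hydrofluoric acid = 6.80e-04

pKa = -log(6.80e-04) = 3.17. pH = pKa + log([A⁻]/[HA]) = 3.17 + log(0.75/0.25)

pH = 3.64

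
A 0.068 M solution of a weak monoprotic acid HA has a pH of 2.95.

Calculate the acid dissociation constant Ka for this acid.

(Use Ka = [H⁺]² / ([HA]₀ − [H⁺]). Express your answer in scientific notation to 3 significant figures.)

[H⁺] = 10^(−pH) = 10^(−2.95) = 1.122e-03 M. For HA ⇌ H⁺ + A⁻, Ka = [H⁺][A⁻]/[HA] = [H⁺]² / ([HA]₀ − [H⁺]) = (1.122e-03)² / (0.068 − 1.122e-03) = 1.88e-05.

K_a = 1.88e-05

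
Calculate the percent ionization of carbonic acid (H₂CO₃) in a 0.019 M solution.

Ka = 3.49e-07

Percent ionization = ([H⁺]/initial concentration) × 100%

Using Ka equilibrium: x² + Ka×x - Ka×C = 0. Solving: [H⁺] = 8.1257e-05. Percent = (8.1257e-05/0.019) × 100

Percent ionization = 0.428%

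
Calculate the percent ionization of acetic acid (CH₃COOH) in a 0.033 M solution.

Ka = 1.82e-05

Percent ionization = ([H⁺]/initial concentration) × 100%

Using Ka equilibrium: x² + Ka×x - Ka×C = 0. Solving: [H⁺] = 7.6594e-04. Percent = (7.6594e-04/0.033) × 100

Percent ionization = 2.32%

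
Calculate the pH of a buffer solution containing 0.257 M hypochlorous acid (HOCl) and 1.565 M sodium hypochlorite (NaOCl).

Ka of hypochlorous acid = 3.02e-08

pKa = -log(3.02e-08) = 7.52. pH = pKa + log([A⁻]/[HA]) = 7.52 + log(1.565/0.257)

pH = 8.30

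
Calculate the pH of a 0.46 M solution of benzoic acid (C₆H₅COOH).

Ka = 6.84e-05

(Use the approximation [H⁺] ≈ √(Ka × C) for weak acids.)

[H⁺] = √(Ka × C) = √(6.84e-05 × 0.46) = 5.6093e-03. pH = -log(5.6093e-03)

pH = 2.25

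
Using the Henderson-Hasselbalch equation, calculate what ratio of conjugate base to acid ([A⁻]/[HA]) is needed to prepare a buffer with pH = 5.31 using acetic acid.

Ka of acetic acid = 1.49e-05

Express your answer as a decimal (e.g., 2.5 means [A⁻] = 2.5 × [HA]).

pKa = -log(1.49e-05) = 4.8268. pH = pKa + log([A⁻]/[HA]), so log([A⁻]/[HA]) = pH − pKa = 5.31 − 4.8268 = 0.4832. [A⁻]/[HA] = 10^(0.4832) = 3.04

[A⁻]/[HA] = 3.04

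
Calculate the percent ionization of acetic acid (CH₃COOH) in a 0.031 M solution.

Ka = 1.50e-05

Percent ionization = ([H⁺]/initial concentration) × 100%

Using Ka equilibrium: x² + Ka×x - Ka×C = 0. Solving: [H⁺] = 6.7445e-04. Percent = (6.7445e-04/0.031) × 100

Percent ionization = 2.18%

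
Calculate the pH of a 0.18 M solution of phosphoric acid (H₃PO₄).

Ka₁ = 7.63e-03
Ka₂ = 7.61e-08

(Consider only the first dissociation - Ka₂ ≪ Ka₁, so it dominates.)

First dissociation dominates. From Ka₁ = [H⁺][HA⁻]/[H₂A], x² + Ka₁·x − Ka₁·C = 0 with C = 0.18 M and Ka₁ = 7.63e-03. Solving: [H⁺] = (−Ka₁ + √(Ka₁² + 4·Ka₁·C)) / 2 = 3.3440e-02 M. pH = -log(3.3440e-02) = 1.48.

pH = 1.48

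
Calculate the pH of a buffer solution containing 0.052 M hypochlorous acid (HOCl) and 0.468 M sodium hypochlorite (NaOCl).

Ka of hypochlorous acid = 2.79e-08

pKa = -log(2.79e-08) = 7.55. pH = pKa + log([A⁻]/[HA]) = 7.55 + log(0.468/0.052)

pH = 8.51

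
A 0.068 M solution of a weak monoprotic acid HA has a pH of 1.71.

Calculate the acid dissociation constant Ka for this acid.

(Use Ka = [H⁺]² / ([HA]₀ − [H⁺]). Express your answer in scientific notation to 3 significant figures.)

[H⁺] = 10^(−pH) = 10^(−1.71) = 1.950e-02 M. For HA ⇌ H⁺ + A⁻, Ka = [H⁺][A⁻]/[HA] = [H⁺]² / ([HA]₀ − [H⁺]) = (1.950e-02)² / (0.068 − 1.950e-02) = 7.84e-03.

K_a = 7.84e-03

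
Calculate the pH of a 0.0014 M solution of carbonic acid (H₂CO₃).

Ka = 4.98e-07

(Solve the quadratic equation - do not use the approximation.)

x² + Ka×x - Ka×C = 0. Using quadratic formula: [H⁺] = 2.6157e-05

pH = 4.58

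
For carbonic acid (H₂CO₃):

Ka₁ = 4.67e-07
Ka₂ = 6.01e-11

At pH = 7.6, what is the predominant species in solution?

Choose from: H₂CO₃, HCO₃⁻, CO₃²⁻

pKa₁ = 6.33, pKa₂ = 10.22. For a polyprotic acid the predominant species crosses at each pKa: below pKa_n the protonated form dominates, above it the deprotonated form does. At pH = 7.6, the predominant species is HCO₃⁻.

HCO₃⁻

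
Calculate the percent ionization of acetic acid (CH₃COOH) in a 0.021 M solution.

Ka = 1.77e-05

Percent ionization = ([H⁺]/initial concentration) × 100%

Using Ka equilibrium: x² + Ka×x - Ka×C = 0. Solving: [H⁺] = 6.0089e-04. Percent = (6.0089e-04/0.021) × 100

Percent ionization = 2.86%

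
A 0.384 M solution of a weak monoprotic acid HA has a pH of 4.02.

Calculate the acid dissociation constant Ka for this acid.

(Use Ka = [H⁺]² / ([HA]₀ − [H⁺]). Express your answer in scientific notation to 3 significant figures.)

[H⁺] = 10^(−pH) = 10^(−4.02) = 9.550e-05 M. For HA ⇌ H⁺ + A⁻, Ka = [H⁺][A⁻]/[HA] = [H⁺]² / ([HA]₀ − [H⁺]) = (9.550e-05)² / (0.384 − 9.550e-05) = 2.38e-08.

K_a = 2.38e-08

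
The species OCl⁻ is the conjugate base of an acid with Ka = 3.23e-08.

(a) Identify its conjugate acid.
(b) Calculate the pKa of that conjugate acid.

(a) The conjugate acid is formed by adding one H⁺ to OCl⁻, giving HOCl. (b) pKa = -log(Ka) = -log(3.23e-08) = 7.49.

Conjugate acid: HOCl; pK_a = 7.49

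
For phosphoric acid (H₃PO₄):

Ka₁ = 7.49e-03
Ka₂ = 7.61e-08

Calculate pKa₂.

pKa₂ = -log(Ka₂) = -log(7.61e-08) = 7.12.

pK_{a2} = 7.12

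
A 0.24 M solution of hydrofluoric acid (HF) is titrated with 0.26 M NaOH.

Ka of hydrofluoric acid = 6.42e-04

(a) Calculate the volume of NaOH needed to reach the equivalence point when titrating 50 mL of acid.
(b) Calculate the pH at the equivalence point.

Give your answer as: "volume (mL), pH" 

moles acid = 0.24 × 50/1000 = 0.012 mol; V_base = moles/0.26 × 1000 = 46.2 mL. At equivalence only the conjugate base is present: [A⁻] = 0.012/0.096 = 1.2480e-01 M. Kb = Kw/Ka = 1.56e-11; [OH⁻] = √(Kb × [A⁻]) = 1.3942e-06; pOH = 5.86; pH = 14 - pOH = 8.14.

V = 46.2 mL, pH = 8.14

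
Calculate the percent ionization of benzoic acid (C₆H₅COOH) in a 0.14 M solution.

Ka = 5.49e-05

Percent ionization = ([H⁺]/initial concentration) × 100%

Using Ka equilibrium: x² + Ka×x - Ka×C = 0. Solving: [H⁺] = 2.7450e-03. Percent = (2.7450e-03/0.14) × 100

Percent ionization = 1.96%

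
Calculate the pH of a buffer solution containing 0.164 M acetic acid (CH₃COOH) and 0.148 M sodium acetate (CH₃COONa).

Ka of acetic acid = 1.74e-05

pKa = -log(1.74e-05) = 4.76. pH = pKa + log([A⁻]/[HA]) = 4.76 + log(0.148/0.164)

pH = 4.71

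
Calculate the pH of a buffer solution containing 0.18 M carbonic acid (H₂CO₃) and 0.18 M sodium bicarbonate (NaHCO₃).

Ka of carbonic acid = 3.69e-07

pKa = -log(3.69e-07) = 6.43. pH = pKa + log([A⁻]/[HA]) = 6.43 + log(0.18/0.18)

pH = 6.43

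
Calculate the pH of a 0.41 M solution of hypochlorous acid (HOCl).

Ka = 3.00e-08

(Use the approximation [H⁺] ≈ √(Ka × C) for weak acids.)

[H⁺] = √(Ka × C) = √(3.00e-08 × 0.41) = 1.1091e-04. pH = -log(1.1091e-04)

pH = 3.96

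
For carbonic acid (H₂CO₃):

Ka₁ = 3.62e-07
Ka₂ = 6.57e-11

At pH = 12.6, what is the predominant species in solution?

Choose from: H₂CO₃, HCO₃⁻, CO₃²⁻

pKa₁ = 6.44, pKa₂ = 10.18. For a polyprotic acid the predominant species crosses at each pKa: below pKa_n the protonated form dominates, above it the deprotonated form does. At pH = 12.6, the predominant species is CO₃²⁻.

CO₃²⁻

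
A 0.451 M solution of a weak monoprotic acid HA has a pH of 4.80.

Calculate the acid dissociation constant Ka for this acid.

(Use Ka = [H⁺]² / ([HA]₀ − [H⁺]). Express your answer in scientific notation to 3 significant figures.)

[H⁺] = 10^(−pH) = 10^(−4.80) = 1.585e-05 M. For HA ⇌ H⁺ + A⁻, Ka = [H⁺][A⁻]/[HA] = [H⁺]² / ([HA]₀ − [H⁺]) = (1.585e-05)² / (0.451 − 1.585e-05) = 5.57e-10.

K_a = 5.57e-10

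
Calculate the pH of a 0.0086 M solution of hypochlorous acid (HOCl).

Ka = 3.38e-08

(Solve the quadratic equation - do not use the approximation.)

x² + Ka×x - Ka×C = 0. Using quadratic formula: [H⁺] = 1.7032e-05

pH = 4.77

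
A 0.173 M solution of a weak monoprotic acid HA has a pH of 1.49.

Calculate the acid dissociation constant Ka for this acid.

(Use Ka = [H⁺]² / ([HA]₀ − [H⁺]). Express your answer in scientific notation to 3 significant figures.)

[H⁺] = 10^(−pH) = 10^(−1.49) = 3.236e-02 M. For HA ⇌ H⁺ + A⁻, Ka = [H⁺][A⁻]/[HA] = [H⁺]² / ([HA]₀ − [H⁺]) = (3.236e-02)² / (0.173 − 3.236e-02) = 7.45e-03.

K_a = 7.45e-03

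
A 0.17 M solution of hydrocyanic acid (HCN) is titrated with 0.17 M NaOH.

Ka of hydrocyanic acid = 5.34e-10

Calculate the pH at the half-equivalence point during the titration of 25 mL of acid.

At half-equivalence [HA] = [A⁻], so Henderson-Hasselbalch gives pH = pKa = -log(5.34e-10) = 9.27.

pH = pKa = 9.27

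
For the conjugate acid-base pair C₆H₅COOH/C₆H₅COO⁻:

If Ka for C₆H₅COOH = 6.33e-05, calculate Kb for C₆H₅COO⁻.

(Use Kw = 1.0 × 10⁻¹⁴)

For a conjugate pair Ka × Kb = Kw, so Kb = Kw/Ka = 1.0 × 10⁻¹⁴ / 6.33e-05 = 1.58e-10.

K_b = 1.58e-10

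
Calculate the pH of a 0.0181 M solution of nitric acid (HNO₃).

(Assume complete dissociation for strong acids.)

[H⁺] = 0.0181 M for strong acid. pH = -log[H⁺] = -log(0.0181)

pH = 1.74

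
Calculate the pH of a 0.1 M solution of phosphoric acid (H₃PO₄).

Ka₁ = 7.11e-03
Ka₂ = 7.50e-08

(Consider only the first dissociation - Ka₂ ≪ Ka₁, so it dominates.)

First dissociation dominates. From Ka₁ = [H⁺][HA⁻]/[H₂A], x² + Ka₁·x − Ka₁·C = 0 with C = 0.1 M and Ka₁ = 7.11e-03. Solving: [H⁺] = (−Ka₁ + √(Ka₁² + 4·Ka₁·C)) / 2 = 2.3346e-02 M. pH = -log(2.3346e-02) = 1.63.

pH = 1.63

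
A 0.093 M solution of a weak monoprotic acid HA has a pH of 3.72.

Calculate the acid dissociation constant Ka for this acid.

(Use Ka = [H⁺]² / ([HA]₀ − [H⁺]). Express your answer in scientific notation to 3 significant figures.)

[H⁺] = 10^(−pH) = 10^(−3.72) = 1.905e-04 M. For HA ⇌ H⁺ + A⁻, Ka = [H⁺][A⁻]/[HA] = [H⁺]² / ([HA]₀ − [H⁺]) = (1.905e-04)² / (0.093 − 1.905e-04) = 3.91e-07.

K_a = 3.91e-07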